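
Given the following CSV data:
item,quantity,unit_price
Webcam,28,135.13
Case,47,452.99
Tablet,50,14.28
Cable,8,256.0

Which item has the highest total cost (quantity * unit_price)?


Computing row totals:
  Webcam: 3783.64
  Case: 21290.53
  Tablet: 714.0
  Cable: 2048.0
Maximum: Case (21290.53)

ANSWER: Case


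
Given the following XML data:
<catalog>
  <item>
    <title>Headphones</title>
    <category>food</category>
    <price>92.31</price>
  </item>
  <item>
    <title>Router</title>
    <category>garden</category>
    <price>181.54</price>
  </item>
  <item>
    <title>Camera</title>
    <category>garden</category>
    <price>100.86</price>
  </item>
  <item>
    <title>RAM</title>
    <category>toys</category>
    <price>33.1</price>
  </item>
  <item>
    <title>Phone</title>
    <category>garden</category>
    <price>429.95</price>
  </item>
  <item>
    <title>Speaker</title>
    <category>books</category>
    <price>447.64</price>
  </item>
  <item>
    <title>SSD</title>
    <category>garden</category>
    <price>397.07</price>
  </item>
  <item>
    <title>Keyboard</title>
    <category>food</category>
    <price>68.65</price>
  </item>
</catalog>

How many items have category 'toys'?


Scanning <item> elements for <category>toys</category>:
  Item 4: RAM -> MATCH
Count: 1

ANSWER: 1


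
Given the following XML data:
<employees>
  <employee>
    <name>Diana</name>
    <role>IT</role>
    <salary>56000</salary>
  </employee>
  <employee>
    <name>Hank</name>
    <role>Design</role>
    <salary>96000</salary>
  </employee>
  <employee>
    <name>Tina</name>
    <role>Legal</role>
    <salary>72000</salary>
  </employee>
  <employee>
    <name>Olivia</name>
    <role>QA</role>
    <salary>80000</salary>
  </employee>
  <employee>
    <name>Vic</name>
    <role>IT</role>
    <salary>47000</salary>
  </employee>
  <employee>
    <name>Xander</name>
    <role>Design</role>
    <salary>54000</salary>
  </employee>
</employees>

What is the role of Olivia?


Searching for <employee> with <name>Olivia</name>
Found at position 4
<role>QA</role>

ANSWER: QA


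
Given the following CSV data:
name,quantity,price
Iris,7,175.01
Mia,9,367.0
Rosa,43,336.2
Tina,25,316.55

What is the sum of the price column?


Values in 'price' column:
  Row 1: 175.01
  Row 2: 367.0
  Row 3: 336.2
  Row 4: 316.55
Sum = 175.01 + 367.0 + 336.2 + 316.55 = 1194.76

ANSWER: 1194.76


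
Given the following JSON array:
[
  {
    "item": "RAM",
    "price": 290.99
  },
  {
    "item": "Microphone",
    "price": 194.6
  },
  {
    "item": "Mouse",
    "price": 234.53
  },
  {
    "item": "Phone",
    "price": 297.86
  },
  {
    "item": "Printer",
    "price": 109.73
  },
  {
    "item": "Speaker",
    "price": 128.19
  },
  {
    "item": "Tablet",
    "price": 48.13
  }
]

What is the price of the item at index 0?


Array index 0 -> RAM
price = 290.99

ANSWER: 290.99


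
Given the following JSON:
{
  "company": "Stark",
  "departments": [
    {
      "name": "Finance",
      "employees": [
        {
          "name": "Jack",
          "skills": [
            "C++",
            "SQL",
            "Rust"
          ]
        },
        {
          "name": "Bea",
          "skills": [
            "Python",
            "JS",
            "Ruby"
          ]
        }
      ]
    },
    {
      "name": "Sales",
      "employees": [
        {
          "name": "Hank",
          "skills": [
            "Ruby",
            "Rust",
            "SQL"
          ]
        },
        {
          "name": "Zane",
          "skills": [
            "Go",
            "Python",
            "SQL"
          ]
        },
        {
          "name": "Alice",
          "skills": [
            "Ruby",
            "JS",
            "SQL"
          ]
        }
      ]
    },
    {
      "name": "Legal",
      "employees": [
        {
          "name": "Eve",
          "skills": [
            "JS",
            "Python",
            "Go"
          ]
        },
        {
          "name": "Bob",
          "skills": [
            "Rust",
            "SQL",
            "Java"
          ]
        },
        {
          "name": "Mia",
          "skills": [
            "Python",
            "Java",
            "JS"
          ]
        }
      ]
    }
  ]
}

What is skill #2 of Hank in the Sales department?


Path: departments[1].employees[0].skills[1]
Value: Rust

ANSWER: Rust


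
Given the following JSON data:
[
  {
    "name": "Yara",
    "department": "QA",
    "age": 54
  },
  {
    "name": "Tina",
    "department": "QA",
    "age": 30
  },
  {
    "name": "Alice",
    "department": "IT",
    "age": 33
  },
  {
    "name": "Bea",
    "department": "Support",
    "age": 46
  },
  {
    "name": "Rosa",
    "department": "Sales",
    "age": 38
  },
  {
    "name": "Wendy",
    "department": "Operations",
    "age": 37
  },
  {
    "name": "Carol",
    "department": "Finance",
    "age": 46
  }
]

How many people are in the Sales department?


Scanning records for department = Sales
  Record 4: Rosa
Count: 1

ANSWER: 1


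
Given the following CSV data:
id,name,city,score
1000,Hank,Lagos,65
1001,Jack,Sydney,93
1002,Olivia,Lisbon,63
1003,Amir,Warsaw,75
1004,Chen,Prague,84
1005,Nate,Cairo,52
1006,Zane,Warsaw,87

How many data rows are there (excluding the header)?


Counting rows (excluding header):
Header: id,name,city,score
Data rows: 7

ANSWER: 7


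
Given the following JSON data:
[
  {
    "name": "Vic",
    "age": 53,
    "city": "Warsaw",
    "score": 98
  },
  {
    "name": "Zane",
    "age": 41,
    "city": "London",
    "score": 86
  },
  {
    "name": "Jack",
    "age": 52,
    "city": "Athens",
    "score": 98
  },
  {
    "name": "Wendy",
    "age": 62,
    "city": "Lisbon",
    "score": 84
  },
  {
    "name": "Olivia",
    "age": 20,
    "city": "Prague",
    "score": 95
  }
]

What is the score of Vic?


Looking up record where name = Vic
Record index: 0
Field 'score' = 98

ANSWER: 98


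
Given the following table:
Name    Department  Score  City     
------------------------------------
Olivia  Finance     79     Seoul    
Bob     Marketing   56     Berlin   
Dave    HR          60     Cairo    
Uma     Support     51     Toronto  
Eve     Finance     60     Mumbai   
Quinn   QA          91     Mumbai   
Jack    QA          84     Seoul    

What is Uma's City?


Row 4: Uma
City = Toronto

ANSWER: Toronto


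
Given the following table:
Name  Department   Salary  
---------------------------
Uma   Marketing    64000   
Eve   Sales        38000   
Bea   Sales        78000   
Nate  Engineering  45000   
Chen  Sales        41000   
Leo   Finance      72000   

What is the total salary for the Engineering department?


Engineering department members:
  Nate: 45000
Total = 45000 = 45000

ANSWER: 45000


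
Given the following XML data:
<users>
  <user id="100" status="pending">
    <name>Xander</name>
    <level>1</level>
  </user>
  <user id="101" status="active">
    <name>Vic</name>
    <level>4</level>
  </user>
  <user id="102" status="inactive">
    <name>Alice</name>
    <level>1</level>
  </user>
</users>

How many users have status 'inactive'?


Counting users with status='inactive':
  Alice (id=102) -> MATCH
Count: 1

ANSWER: 1


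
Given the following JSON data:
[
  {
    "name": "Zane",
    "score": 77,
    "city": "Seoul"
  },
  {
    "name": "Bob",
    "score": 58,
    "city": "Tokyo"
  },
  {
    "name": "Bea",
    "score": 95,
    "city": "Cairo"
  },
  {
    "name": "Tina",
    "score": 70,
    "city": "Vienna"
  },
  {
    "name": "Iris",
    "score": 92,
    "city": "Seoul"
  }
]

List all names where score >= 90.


Filtering records where score >= 90:
  Zane (score=77) -> no
  Bob (score=58) -> no
  Bea (score=95) -> YES
  Tina (score=70) -> no
  Iris (score=92) -> YES


ANSWER: Bea, Iris


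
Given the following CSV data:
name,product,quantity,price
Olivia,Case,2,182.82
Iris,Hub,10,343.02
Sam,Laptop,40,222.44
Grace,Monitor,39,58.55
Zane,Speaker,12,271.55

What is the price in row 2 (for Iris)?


Row 2: Iris
Column 'price' = 343.02

ANSWER: 343.02


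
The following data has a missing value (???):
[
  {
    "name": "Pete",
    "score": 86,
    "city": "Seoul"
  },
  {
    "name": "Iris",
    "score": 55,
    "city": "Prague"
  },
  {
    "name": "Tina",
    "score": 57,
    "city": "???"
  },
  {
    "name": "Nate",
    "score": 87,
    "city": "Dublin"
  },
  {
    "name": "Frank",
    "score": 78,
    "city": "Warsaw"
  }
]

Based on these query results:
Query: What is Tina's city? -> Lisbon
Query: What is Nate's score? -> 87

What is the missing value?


The missing value is Tina's city
From query: Tina's city = Lisbon

ANSWER: Lisbon


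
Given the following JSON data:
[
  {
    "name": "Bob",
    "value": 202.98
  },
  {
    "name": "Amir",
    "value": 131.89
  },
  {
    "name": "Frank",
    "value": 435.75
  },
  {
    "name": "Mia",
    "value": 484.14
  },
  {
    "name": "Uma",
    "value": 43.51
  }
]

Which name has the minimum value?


Comparing values:
  Bob: 202.98
  Amir: 131.89
  Frank: 435.75
  Mia: 484.14
  Uma: 43.51
Minimum: Uma (43.51)

ANSWER: Uma


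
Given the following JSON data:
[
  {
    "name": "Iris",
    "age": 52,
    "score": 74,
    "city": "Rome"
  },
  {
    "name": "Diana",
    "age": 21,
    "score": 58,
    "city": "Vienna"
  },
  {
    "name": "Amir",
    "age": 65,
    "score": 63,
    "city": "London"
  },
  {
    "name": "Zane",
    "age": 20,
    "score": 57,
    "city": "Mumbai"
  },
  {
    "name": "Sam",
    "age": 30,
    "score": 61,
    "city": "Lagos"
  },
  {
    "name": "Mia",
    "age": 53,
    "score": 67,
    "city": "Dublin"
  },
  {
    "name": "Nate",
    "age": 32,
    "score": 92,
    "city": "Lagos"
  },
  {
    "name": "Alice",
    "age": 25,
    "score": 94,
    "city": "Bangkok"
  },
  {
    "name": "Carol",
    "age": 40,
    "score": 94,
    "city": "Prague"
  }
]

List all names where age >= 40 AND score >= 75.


Checking both conditions:
  Iris (age=52, score=74) -> no
  Diana (age=21, score=58) -> no
  Amir (age=65, score=63) -> no
  Zane (age=20, score=57) -> no
  Sam (age=30, score=61) -> no
  Mia (age=53, score=67) -> no
  Nate (age=32, score=92) -> no
  Alice (age=25, score=94) -> no
  Carol (age=40, score=94) -> YES


ANSWER: Carol


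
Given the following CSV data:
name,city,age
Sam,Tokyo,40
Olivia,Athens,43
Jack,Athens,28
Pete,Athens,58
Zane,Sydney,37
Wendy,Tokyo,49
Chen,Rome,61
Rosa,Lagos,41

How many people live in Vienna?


Scanning city column for 'Vienna':
Total matches: 0

ANSWER: 0


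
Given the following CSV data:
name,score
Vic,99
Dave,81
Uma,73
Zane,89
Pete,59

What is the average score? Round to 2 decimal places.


Scores: 99, 81, 73, 89, 59
Sum = 401
Count = 5
Average = 401 / 5 = 80.20

ANSWER: 80.20


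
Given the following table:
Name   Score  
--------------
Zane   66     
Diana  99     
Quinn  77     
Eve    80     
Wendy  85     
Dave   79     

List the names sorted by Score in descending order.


Sorting by Score (descending):
  Diana: 99
  Wendy: 85
  Eve: 80
  Dave: 79
  Quinn: 77
  Zane: 66


ANSWER: Diana, Wendy, Eve, Dave, Quinn, Zane


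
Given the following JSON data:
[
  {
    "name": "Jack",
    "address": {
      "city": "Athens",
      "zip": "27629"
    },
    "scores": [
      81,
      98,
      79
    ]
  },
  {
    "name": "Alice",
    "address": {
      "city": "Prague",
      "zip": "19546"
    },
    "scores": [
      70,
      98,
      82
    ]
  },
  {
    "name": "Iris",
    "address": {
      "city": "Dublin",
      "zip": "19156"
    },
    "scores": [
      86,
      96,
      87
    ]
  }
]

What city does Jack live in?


Path: records[0].address.city
Value: Athens

ANSWER: Athens


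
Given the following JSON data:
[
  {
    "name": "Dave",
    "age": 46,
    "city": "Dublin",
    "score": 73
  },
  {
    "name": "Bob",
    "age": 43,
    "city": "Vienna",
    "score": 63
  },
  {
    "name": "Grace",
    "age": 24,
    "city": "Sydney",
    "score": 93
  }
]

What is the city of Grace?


Looking up record where name = Grace
Record index: 2
Field 'city' = Sydney

ANSWER: Sydney


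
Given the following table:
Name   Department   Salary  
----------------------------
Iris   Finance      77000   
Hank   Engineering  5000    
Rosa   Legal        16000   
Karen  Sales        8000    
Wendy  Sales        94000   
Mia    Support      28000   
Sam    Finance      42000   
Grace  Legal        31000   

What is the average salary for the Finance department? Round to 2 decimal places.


Finance department members:
  Iris: 77000
  Sam: 42000
Sum = 119000
Count = 2
Average = 119000 / 2 = 59500.00

ANSWER: 59500.00


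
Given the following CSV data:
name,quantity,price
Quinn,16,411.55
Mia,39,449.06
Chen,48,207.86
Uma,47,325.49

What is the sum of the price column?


Values in 'price' column:
  Row 1: 411.55
  Row 2: 449.06
  Row 3: 207.86
  Row 4: 325.49
Sum = 411.55 + 449.06 + 207.86 + 325.49 = 1393.96

ANSWER: 1393.96


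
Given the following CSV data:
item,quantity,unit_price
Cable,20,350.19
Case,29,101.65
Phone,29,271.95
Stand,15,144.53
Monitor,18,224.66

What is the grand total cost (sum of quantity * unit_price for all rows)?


Computing row totals:
  Cable: 20 * 350.19 = 7003.8
  Case: 29 * 101.65 = 2947.85
  Phone: 29 * 271.95 = 7886.55
  Stand: 15 * 144.53 = 2167.95
  Monitor: 18 * 224.66 = 4043.88
Grand total = 7003.8 + 2947.85 + 7886.55 + 2167.95 + 4043.88 = 24050.03

ANSWER: 24050.03


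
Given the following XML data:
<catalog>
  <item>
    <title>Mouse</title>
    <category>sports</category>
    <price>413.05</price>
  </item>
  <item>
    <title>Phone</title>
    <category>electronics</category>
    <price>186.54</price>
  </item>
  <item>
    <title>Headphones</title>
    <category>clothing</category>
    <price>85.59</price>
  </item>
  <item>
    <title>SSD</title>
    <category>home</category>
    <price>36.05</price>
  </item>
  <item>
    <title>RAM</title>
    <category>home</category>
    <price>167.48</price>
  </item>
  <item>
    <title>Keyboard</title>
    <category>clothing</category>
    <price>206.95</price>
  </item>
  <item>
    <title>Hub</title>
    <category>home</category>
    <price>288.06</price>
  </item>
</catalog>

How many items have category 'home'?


Scanning <item> elements for <category>home</category>:
  Item 4: SSD -> MATCH
  Item 5: RAM -> MATCH
  Item 7: Hub -> MATCH
Count: 3

ANSWER: 3


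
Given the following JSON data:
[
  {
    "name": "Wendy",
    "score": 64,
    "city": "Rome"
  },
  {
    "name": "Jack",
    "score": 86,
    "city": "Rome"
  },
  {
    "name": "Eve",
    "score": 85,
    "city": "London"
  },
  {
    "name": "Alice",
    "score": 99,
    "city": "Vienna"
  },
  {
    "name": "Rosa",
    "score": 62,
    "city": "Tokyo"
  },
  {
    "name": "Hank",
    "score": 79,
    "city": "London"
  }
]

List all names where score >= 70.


Filtering records where score >= 70:
  Wendy (score=64) -> no
  Jack (score=86) -> YES
  Eve (score=85) -> YES
  Alice (score=99) -> YES
  Rosa (score=62) -> no
  Hank (score=79) -> YES


ANSWER: Jack, Eve, Alice, Hank


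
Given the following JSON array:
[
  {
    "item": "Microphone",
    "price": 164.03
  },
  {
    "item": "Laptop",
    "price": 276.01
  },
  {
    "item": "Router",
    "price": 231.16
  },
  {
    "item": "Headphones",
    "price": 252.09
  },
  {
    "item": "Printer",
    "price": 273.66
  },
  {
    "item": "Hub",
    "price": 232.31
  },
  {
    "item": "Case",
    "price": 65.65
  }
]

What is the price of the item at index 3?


Array index 3 -> Headphones
price = 252.09

ANSWER: 252.09


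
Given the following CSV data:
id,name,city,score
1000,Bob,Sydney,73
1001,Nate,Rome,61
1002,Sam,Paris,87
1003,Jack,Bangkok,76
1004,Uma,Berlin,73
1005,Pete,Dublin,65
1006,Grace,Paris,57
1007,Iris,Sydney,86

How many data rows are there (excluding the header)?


Counting rows (excluding header):
Header: id,name,city,score
Data rows: 8

ANSWER: 8


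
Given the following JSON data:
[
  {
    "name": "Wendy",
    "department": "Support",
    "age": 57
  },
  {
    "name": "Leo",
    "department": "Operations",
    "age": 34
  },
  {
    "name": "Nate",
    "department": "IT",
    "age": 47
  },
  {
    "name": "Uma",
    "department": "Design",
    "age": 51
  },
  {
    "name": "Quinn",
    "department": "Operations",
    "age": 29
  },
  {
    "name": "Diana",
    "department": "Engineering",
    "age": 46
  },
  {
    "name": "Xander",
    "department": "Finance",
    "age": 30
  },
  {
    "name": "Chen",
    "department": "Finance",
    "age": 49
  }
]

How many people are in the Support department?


Scanning records for department = Support
  Record 0: Wendy
Count: 1

ANSWER: 1


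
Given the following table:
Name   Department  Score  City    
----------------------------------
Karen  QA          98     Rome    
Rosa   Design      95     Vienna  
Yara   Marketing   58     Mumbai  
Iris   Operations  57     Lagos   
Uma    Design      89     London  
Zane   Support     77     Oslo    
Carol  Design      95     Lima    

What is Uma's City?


Row 5: Uma
City = London

ANSWER: London


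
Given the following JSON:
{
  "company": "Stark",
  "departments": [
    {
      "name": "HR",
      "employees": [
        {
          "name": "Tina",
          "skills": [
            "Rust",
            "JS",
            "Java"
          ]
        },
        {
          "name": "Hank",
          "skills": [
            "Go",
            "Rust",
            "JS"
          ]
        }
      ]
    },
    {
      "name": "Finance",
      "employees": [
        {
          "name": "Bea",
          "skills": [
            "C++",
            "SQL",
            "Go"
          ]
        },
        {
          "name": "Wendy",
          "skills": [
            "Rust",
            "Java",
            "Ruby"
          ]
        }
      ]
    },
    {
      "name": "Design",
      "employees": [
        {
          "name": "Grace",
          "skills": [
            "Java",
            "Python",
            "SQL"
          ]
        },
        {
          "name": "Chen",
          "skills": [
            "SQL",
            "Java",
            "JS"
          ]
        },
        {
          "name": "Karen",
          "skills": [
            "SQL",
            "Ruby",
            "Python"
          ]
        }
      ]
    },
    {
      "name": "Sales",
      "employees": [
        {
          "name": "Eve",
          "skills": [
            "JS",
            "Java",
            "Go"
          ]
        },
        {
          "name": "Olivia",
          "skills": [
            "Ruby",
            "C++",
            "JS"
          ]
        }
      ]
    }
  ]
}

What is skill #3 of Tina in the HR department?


Path: departments[0].employees[0].skills[2]
Value: Java

ANSWER: Java


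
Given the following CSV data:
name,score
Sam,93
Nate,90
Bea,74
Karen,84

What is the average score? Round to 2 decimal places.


Scores: 93, 90, 74, 84
Sum = 341
Count = 4
Average = 341 / 4 = 85.25

ANSWER: 85.25


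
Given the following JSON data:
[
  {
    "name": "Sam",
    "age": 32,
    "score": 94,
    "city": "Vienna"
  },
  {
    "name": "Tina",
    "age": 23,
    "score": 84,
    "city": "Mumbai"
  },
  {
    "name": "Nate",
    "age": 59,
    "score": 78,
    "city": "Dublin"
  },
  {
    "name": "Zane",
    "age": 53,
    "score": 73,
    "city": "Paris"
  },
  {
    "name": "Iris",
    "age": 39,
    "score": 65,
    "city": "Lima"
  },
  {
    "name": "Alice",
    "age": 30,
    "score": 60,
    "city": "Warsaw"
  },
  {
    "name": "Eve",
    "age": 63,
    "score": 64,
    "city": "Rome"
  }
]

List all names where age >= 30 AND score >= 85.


Checking both conditions:
  Sam (age=32, score=94) -> YES
  Tina (age=23, score=84) -> no
  Nate (age=59, score=78) -> no
  Zane (age=53, score=73) -> no
  Iris (age=39, score=65) -> no
  Alice (age=30, score=60) -> no
  Eve (age=63, score=64) -> no


ANSWER: Sam


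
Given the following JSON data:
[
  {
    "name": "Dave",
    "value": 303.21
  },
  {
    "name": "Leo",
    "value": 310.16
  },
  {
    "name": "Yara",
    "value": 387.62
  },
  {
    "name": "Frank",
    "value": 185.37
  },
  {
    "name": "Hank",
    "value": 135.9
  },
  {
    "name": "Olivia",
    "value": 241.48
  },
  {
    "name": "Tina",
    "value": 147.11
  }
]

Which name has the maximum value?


Comparing values:
  Dave: 303.21
  Leo: 310.16
  Yara: 387.62
  Frank: 185.37
  Hank: 135.9
  Olivia: 241.48
  Tina: 147.11
Maximum: Yara (387.62)

ANSWER: Yara


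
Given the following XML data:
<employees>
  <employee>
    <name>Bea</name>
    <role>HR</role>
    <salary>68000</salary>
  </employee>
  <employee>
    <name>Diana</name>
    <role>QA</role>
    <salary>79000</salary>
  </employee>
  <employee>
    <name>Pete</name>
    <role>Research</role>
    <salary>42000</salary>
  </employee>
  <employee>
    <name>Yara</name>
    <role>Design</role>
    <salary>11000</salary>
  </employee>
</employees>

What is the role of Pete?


Searching for <employee> with <name>Pete</name>
Found at position 3
<role>Research</role>

ANSWER: Research


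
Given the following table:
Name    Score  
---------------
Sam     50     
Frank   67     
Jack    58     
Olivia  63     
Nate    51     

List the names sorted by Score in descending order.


Sorting by Score (descending):
  Frank: 67
  Olivia: 63
  Jack: 58
  Nate: 51
  Sam: 50


ANSWER: Frank, Olivia, Jack, Nate, Sam


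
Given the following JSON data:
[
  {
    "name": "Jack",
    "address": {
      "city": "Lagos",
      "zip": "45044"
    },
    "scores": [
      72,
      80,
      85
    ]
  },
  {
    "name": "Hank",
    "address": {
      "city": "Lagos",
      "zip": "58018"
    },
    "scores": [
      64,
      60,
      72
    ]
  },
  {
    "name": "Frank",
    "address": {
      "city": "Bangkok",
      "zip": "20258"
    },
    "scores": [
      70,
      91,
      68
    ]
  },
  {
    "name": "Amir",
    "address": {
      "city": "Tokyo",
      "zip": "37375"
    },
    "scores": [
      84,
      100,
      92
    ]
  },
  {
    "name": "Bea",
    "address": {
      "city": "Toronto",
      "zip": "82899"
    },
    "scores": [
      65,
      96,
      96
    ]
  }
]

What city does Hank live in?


Path: records[1].address.city
Value: Lagos

ANSWER: Lagos


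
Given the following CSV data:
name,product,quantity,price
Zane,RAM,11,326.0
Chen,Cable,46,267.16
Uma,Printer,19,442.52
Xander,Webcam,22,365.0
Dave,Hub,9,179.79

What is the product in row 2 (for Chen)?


Row 2: Chen
Column 'product' = Cable

ANSWER: Cable


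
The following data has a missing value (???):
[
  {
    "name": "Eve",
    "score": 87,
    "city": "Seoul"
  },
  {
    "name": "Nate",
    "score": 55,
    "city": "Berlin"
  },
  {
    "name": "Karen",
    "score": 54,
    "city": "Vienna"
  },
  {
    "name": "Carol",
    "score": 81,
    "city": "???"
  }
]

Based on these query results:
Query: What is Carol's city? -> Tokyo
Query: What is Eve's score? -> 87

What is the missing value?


The missing value is Carol's city
From query: Carol's city = Tokyo

ANSWER: Tokyo


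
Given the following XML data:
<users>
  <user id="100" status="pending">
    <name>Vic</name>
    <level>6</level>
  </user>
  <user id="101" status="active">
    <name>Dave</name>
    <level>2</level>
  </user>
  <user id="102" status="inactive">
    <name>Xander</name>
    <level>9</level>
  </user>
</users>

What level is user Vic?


Finding user: Vic
<level>6</level>

ANSWER: 6


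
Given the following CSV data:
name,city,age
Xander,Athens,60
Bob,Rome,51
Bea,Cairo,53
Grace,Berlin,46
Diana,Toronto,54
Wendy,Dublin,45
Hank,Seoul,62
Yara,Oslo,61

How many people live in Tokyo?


Scanning city column for 'Tokyo':
Total matches: 0

ANSWER: 0


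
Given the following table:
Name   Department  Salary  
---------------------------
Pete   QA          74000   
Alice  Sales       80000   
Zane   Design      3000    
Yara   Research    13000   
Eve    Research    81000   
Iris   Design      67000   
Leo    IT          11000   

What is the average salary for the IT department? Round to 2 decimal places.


IT department members:
  Leo: 11000
Sum = 11000
Count = 1
Average = 11000 / 1 = 11000.00

ANSWER: 11000.00


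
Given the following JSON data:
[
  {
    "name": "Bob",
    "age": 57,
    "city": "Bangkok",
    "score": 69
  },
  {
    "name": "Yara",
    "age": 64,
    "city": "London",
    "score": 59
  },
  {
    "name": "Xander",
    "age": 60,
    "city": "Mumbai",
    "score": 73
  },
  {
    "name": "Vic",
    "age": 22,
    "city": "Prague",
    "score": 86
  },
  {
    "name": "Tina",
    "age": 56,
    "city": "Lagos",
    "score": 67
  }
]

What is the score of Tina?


Looking up record where name = Tina
Record index: 4
Field 'score' = 67

ANSWER: 67


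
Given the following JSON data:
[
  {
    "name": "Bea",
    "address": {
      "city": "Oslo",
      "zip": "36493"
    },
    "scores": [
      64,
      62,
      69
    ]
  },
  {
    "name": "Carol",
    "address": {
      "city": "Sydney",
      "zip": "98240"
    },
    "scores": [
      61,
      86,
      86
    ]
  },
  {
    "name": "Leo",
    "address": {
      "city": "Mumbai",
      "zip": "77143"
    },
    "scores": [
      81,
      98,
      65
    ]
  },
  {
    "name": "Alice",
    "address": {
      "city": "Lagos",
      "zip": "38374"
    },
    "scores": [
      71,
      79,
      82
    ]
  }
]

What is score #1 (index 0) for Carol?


Path: records[1].scores[0]
Value: 61

ANSWER: 61


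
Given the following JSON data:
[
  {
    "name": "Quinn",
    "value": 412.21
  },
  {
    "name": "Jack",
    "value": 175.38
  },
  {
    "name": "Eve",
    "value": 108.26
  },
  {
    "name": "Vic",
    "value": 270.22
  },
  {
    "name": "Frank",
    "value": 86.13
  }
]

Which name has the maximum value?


Comparing values:
  Quinn: 412.21
  Jack: 175.38
  Eve: 108.26
  Vic: 270.22
  Frank: 86.13
Maximum: Quinn (412.21)

ANSWER: Quinn


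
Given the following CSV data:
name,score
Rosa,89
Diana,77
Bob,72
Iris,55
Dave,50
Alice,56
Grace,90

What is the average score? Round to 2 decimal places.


Scores: 89, 77, 72, 55, 50, 56, 90
Sum = 489
Count = 7
Average = 489 / 7 = 69.86

ANSWER: 69.86


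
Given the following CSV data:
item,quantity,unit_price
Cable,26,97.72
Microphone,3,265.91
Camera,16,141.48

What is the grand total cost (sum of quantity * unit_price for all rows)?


Computing row totals:
  Cable: 26 * 97.72 = 2540.72
  Microphone: 3 * 265.91 = 797.73
  Camera: 16 * 141.48 = 2263.68
Grand total = 2540.72 + 797.73 + 2263.68 = 5602.13

ANSWER: 5602.13


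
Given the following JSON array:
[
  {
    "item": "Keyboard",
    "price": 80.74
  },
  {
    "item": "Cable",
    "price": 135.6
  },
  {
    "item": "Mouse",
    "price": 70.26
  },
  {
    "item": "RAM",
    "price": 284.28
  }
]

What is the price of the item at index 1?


Array index 1 -> Cable
price = 135.6

ANSWER: 135.6


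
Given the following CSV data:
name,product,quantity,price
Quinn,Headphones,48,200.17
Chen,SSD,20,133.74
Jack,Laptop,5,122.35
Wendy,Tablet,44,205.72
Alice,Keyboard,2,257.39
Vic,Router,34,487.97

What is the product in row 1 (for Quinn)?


Row 1: Quinn
Column 'product' = Headphones

ANSWER: Headphones


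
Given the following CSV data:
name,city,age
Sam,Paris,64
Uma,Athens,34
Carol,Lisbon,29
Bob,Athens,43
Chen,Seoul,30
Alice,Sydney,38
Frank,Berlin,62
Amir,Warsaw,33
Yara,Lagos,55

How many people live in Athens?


Scanning city column for 'Athens':
  Row 2: Uma -> MATCH
  Row 4: Bob -> MATCH
Total matches: 2

ANSWER: 2


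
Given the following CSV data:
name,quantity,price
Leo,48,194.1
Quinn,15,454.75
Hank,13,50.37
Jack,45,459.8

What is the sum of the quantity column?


Values in 'quantity' column:
  Row 1: 48
  Row 2: 15
  Row 3: 13
  Row 4: 45
Sum = 48 + 15 + 13 + 45 = 121

ANSWER: 121


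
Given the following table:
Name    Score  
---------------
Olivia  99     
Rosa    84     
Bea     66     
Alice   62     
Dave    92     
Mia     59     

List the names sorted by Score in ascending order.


Sorting by Score (ascending):
  Mia: 59
  Alice: 62
  Bea: 66
  Rosa: 84
  Dave: 92
  Olivia: 99


ANSWER: Mia, Alice, Bea, Rosa, Dave, Olivia


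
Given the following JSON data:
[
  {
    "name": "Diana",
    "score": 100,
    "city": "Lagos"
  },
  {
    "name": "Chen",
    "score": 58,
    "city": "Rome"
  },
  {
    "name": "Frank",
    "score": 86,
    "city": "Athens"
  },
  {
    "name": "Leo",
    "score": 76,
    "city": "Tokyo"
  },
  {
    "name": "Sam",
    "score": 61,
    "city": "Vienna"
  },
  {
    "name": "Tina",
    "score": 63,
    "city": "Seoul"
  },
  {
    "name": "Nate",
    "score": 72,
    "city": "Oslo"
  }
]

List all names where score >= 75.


Filtering records where score >= 75:
  Diana (score=100) -> YES
  Chen (score=58) -> no
  Frank (score=86) -> YES
  Leo (score=76) -> YES
  Sam (score=61) -> no
  Tina (score=63) -> no
  Nate (score=72) -> no


ANSWER: Diana, Frank, Leo


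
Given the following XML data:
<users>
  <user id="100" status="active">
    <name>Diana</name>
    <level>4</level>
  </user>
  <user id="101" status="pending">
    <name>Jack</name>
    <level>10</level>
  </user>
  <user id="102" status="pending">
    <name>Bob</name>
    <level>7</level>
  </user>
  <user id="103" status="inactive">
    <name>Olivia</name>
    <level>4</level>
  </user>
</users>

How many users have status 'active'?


Counting users with status='active':
  Diana (id=100) -> MATCH
Count: 1

ANSWER: 1


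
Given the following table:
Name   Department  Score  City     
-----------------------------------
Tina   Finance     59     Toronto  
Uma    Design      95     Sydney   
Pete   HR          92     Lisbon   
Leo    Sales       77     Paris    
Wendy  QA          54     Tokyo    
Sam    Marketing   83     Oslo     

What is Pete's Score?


Row 3: Pete
Score = 92

ANSWER: 92


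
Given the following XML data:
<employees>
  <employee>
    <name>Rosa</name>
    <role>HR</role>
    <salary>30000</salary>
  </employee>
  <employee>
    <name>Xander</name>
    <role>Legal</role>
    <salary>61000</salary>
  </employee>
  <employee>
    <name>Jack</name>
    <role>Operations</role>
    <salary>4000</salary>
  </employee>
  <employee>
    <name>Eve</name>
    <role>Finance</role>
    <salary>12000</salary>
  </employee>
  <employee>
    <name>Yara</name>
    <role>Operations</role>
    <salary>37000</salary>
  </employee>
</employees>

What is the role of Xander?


Searching for <employee> with <name>Xander</name>
Found at position 2
<role>Legal</role>

ANSWER: Legal


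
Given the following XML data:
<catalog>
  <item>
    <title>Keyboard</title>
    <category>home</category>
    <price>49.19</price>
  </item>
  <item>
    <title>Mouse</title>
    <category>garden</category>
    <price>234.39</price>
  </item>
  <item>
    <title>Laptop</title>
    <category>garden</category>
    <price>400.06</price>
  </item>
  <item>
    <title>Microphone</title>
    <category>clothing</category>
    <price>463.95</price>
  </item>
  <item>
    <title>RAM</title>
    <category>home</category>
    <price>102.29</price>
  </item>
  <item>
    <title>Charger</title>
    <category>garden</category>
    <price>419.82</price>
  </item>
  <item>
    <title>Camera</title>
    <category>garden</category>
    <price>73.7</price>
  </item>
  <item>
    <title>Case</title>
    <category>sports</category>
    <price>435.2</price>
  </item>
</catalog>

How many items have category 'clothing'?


Scanning <item> elements for <category>clothing</category>:
  Item 4: Microphone -> MATCH
Count: 1

ANSWER: 1


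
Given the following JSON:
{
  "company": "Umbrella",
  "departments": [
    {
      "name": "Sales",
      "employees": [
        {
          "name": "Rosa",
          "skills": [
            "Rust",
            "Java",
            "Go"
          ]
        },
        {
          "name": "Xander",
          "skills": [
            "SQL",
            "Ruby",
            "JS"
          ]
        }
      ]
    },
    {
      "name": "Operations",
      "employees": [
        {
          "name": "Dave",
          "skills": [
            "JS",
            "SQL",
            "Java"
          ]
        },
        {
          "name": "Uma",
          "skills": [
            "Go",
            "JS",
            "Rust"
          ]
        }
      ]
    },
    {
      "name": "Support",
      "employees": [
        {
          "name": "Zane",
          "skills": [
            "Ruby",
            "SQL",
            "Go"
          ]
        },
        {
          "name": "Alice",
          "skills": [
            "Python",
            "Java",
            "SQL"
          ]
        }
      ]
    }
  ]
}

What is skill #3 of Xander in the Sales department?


Path: departments[0].employees[1].skills[2]
Value: JS

ANSWER: JS


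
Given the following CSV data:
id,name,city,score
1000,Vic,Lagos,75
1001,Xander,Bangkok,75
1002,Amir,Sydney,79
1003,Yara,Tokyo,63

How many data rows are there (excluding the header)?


Counting rows (excluding header):
Header: id,name,city,score
Data rows: 4

ANSWER: 4


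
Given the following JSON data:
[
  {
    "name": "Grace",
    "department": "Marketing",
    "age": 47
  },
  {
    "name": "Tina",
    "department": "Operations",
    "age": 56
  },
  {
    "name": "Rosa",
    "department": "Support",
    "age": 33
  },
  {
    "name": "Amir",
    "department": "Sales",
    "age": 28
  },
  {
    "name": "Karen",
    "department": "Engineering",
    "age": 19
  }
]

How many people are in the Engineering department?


Scanning records for department = Engineering
  Record 4: Karen
Count: 1

ANSWER: 1


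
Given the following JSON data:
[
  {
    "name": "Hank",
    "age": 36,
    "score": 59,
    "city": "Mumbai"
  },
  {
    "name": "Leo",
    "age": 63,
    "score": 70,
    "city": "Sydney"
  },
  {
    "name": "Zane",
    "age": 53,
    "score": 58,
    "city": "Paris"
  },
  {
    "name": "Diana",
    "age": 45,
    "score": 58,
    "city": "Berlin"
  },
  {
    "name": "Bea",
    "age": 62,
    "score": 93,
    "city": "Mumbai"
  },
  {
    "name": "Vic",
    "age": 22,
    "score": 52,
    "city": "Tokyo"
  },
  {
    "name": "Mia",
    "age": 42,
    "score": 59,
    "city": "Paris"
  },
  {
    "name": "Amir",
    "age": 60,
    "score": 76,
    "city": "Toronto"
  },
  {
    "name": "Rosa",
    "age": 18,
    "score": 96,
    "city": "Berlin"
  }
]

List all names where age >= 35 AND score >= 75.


Checking both conditions:
  Hank (age=36, score=59) -> no
  Leo (age=63, score=70) -> no
  Zane (age=53, score=58) -> no
  Diana (age=45, score=58) -> no
  Bea (age=62, score=93) -> YES
  Vic (age=22, score=52) -> no
  Mia (age=42, score=59) -> no
  Amir (age=60, score=76) -> YES
  Rosa (age=18, score=96) -> no


ANSWER: Bea, Amir


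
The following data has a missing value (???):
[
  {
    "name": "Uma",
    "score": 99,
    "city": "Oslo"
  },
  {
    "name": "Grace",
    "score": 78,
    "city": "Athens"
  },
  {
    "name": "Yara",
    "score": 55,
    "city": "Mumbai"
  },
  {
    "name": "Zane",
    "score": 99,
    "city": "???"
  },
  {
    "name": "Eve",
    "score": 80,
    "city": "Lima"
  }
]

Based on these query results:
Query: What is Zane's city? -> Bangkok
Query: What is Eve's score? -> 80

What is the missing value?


The missing value is Zane's city
From query: Zane's city = Bangkok

ANSWER: Bangkok


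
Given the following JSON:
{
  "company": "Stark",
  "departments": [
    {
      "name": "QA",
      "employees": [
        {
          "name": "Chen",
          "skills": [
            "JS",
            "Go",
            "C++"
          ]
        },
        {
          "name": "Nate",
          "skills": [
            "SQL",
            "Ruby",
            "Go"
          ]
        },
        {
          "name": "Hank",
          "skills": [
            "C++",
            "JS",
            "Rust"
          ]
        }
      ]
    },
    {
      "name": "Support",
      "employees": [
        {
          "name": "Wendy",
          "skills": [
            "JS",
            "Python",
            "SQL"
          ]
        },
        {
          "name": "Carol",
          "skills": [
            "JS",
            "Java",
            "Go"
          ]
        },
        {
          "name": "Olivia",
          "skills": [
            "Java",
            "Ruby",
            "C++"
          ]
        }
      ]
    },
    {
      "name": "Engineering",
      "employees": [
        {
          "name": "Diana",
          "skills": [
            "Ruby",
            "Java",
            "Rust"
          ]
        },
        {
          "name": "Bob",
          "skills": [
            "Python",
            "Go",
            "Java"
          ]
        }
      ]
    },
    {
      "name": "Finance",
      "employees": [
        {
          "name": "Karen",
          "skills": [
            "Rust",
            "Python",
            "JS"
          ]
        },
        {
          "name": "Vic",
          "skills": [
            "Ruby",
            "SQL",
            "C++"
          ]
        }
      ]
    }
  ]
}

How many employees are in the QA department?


Path: departments[0].employees
Count: 3

ANSWER: 3


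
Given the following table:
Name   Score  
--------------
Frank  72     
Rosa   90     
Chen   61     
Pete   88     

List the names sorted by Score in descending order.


Sorting by Score (descending):
  Rosa: 90
  Pete: 88
  Frank: 72
  Chen: 61


ANSWER: Rosa, Pete, Frank, Chen


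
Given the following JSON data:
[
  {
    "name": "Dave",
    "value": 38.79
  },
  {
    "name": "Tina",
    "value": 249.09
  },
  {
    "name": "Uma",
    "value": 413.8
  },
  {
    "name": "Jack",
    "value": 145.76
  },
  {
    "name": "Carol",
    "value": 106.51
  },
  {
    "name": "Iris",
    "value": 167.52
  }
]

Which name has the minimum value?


Comparing values:
  Dave: 38.79
  Tina: 249.09
  Uma: 413.8
  Jack: 145.76
  Carol: 106.51
  Iris: 167.52
Minimum: Dave (38.79)

ANSWER: Dave


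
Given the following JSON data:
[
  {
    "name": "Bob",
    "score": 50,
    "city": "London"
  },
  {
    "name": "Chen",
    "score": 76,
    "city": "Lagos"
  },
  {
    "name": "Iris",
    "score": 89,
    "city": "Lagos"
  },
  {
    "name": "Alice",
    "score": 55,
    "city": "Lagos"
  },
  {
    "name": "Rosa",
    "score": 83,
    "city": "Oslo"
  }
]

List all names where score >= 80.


Filtering records where score >= 80:
  Bob (score=50) -> no
  Chen (score=76) -> no
  Iris (score=89) -> YES
  Alice (score=55) -> no
  Rosa (score=83) -> YES


ANSWER: Iris, Rosa


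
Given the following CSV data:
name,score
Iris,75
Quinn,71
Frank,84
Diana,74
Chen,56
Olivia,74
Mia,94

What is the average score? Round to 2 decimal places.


Scores: 75, 71, 84, 74, 56, 74, 94
Sum = 528
Count = 7
Average = 528 / 7 = 75.43

ANSWER: 75.43


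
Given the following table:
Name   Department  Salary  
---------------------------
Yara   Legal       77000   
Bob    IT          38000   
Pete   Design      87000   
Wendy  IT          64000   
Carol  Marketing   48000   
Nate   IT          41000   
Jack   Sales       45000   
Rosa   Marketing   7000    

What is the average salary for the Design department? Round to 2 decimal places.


Design department members:
  Pete: 87000
Sum = 87000
Count = 1
Average = 87000 / 1 = 87000.00

ANSWER: 87000.00


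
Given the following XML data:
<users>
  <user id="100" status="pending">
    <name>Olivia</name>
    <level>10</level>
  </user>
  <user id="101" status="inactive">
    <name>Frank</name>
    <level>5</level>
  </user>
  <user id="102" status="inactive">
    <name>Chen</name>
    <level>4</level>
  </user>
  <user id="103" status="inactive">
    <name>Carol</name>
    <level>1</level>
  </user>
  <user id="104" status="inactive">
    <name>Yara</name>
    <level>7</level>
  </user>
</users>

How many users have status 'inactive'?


Counting users with status='inactive':
  Frank (id=101) -> MATCH
  Chen (id=102) -> MATCH
  Carol (id=103) -> MATCH
  Yara (id=104) -> MATCH
Count: 4

ANSWER: 4
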